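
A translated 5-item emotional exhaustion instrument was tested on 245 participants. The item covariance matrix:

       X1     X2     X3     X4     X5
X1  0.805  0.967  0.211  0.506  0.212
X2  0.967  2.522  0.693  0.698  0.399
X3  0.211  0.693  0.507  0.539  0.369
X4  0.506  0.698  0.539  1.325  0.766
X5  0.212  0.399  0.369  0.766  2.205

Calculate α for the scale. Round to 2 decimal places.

ΣVar(i) = 0.805 + 2.522 + 0.507 + 1.325 + 2.205 = 7.364
Sum of off-diagonal covariances = 5.360
Var(T) = 7.364 + 2 × 5.360 = 18.084
α = (k/(k−1))·(1 − ΣVar(i)/Var(T)) = (5/4)·(1 − 7.364/18.084) = 0.74

α = 0.74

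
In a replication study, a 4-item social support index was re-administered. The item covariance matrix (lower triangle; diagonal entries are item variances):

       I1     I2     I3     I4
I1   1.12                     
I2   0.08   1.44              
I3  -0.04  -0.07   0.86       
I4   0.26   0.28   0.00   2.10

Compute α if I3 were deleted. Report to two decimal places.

α = 0.32

Remaining items: I1, I2, I4 (k = 3).
sum of item variances = 1.12 + 1.44 + 2.10 = 4.66
total variance = 4.66 + 2 × 0.62 = 5.90
α (item deleted) = (3/2)·(1 − 4.66/5.90) = 0.32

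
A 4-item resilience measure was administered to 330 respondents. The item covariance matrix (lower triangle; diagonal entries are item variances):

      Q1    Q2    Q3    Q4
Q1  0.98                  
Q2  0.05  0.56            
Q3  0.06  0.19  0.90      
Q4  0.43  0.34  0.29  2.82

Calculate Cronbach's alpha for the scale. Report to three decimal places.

Σσ²ᵢ = 0.98 + 0.56 + 0.90 + 2.82 = 5.26
Sum of the distinct covariances = 1.36
total variance = 5.26 + 2 × 1.36 = 7.98
α = (k/(k−1))·(1 − Σσ²ᵢ/total variance) = (4/3)·(1 − 5.26/7.98) = 0.454

Cronbach's alpha = 0.454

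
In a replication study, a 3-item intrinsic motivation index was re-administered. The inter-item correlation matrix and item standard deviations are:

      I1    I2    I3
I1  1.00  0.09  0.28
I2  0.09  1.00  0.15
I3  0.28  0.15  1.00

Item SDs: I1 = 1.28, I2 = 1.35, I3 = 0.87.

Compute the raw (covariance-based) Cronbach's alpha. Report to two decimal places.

α = 0.35

Σσ²ᵢ = 1.28² + 1.35² + 0.87² = 4.2178
Covariances σ_ij = r_ij · s_i · s_j:
  σ(I1,I2) = 0.09 × 1.28 × 1.35 = 0.1555
  σ(I1,I3) = 0.28 × 1.28 × 0.87 = 0.3118
  σ(I2,I3) = 0.15 × 1.35 × 0.87 = 0.1762
σ²_T = Σσ²ᵢ + 2·Σσ_ij = 4.2178 + 2 × 0.6435 = 5.5048
α = (3/2)·(1 − 4.2178/5.5048) = 0.35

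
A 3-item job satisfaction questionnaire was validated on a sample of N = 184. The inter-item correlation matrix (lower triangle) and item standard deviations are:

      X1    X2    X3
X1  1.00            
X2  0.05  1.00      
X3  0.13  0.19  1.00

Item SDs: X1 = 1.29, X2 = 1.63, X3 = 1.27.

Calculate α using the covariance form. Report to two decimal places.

α = 0.29

Σσ²ᵢ = 1.29² + 1.63² + 1.27² = 5.9339
Covariances σ_ij = r_ij · s_i · s_j:
  σ(X1,X2) = 0.05 × 1.29 × 1.63 = 0.1051
  σ(X1,X3) = 0.13 × 1.29 × 1.27 = 0.2130
  σ(X2,X3) = 0.19 × 1.63 × 1.27 = 0.3933
σ²_T = Σσ²ᵢ + 2·Σσ_ij = 5.9339 + 2 × 0.7114 = 7.3567
α = (3/2)·(1 − 5.9339/7.3567) = 0.29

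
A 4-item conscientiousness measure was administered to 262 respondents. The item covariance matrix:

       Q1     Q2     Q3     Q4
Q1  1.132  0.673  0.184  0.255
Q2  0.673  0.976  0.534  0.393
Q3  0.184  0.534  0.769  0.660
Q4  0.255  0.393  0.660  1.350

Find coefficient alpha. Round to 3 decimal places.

ΣVar(i) = 1.132 + 0.976 + 0.769 + 1.350 = 4.227
Σ_{i<j} σ_ij = 2.699
σ²_T = 4.227 + 2 × 2.699 = 9.625
α = (k/(k−1))·(1 − ΣVar(i)/σ²_T) = (4/3)·(1 − 4.227/9.625) = 0.748

coefficient alpha = 0.748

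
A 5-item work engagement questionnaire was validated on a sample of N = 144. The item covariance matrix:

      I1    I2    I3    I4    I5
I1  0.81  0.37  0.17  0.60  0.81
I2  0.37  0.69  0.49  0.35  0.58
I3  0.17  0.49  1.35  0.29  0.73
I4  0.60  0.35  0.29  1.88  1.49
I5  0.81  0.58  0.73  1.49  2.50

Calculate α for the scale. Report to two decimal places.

Σσᵢ² = 0.81 + 0.69 + 1.35 + 1.88 + 2.50 = 7.23
Sum of the distinct covariances = 5.88
total variance = 7.23 + 2 × 5.88 = 18.99
α = (k/(k−1))·(1 − Σσᵢ²/total variance) = (5/4)·(1 − 7.23/18.99) = 0.77

α = 0.77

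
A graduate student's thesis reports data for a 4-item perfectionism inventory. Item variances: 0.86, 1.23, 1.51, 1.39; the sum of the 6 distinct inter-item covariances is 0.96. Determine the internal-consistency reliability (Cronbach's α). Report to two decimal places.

ΣVar(i) = 0.86 + 1.23 + 1.51 + 1.39 = 4.99
Sum of distinct covariances = 0.96
total variance = ΣVar(i) + 2·Σcov = 4.99 + 2 × 0.96 = 6.91
α = (4/3)·(1 − 4.99/6.91) = 0.37

α = 0.37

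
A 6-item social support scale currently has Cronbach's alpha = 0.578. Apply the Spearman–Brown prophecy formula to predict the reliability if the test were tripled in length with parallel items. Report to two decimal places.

Length factor m = 3
α' = m·α / (1 + (m−1)·α)
   = 3 × 0.578 / (1 + (3 − 1) × 0.578)
   = 1.7340 / 2.1560 = 0.80

predicted reliability = 0.80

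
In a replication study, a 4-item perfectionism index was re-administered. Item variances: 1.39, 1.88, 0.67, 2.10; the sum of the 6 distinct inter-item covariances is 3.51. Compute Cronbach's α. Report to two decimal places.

Σσᵢ² = 1.39 + 1.88 + 0.67 + 2.10 = 6.04
Sum of distinct covariances = 3.51
σ²_total = Σσᵢ² + 2·Σcov = 6.04 + 2 × 3.51 = 13.06
α = (4/3)·(1 − 6.04/13.06) = 0.72

α = 0.72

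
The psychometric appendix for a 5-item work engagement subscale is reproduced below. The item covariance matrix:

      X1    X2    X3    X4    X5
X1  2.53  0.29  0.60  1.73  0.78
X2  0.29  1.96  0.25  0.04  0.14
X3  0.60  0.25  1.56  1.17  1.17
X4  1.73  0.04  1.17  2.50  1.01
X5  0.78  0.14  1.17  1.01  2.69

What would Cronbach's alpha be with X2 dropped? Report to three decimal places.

α = 0.776

Remaining items: X1, X3, X4, X5 (k = 4).
ΣVar(i) = 2.53 + 1.56 + 2.50 + 2.69 = 9.28
total variance = 9.28 + 2 × 6.46 = 22.20
α (item deleted) = (4/3)·(1 − 9.28/22.20) = 0.776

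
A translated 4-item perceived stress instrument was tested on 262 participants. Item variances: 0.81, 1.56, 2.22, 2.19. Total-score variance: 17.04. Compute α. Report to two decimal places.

α = 0.80

Σσ²ᵢ = 0.81 + 1.56 + 2.22 + 2.19 = 6.78
α = (k/(k−1))·(1 − Σσ²ᵢ/Var(T)) = (4/3)·(1 − 6.78/17.04) = 0.80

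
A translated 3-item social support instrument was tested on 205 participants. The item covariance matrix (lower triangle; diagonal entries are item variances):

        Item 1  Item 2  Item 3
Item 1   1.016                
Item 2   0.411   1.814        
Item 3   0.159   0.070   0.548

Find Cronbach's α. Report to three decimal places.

α = 0.412

ΣVar(i) = 1.016 + 1.814 + 0.548 = 3.378
Sum of off-diagonal covariances = 0.640
Var(T) = 3.378 + 2 × 0.640 = 4.658
α = (k/(k−1))·(1 − ΣVar(i)/Var(T)) = (3/2)·(1 − 3.378/4.658) = 0.412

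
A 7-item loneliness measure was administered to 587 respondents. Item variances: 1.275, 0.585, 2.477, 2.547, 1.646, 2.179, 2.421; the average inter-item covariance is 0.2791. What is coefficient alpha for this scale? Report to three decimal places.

α = 0.550

Σσᵢ² = 1.275 + 0.585 + 2.477 + 2.547 + 1.646 + 2.179 + 2.421 = 13.130
Sum of the 21 distinct covariances = 21 × 0.2791 = 5.8611
σ²_total = Σσᵢ² + 2·Σcov = 13.130 + 2 × 5.8611 = 24.8522
α = (7/6)·(1 − 13.130/24.8522) = 0.550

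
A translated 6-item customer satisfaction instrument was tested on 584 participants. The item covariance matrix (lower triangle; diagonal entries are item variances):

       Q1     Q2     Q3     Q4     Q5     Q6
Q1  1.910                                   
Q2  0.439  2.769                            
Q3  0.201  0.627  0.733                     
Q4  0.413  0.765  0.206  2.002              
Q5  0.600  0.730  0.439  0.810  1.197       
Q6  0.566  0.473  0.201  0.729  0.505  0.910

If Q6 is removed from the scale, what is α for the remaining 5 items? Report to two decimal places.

α = 0.69

Remaining items: Q1, Q2, Q3, Q4, Q5 (k = 5).
Σσ²ᵢ = 1.910 + 2.769 + 0.733 + 2.002 + 1.197 = 8.611
σ²_total = 8.611 + 2 × 5.230 = 19.071
α (item deleted) = (5/4)·(1 − 8.611/19.071) = 0.69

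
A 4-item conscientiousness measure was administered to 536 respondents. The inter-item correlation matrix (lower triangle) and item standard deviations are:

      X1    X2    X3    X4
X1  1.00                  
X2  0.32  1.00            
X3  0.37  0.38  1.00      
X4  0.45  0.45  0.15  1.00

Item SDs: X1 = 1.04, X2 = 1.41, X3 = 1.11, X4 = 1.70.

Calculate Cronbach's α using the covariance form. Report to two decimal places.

α = 0.67

Σσ²ᵢ = 1.04² + 1.41² + 1.11² + 1.70² = 7.1918
Covariances σ_ij = r_ij · s_i · s_j:
  σ(X1,X2) = 0.32 × 1.04 × 1.41 = 0.4692
  σ(X1,X3) = 0.37 × 1.04 × 1.11 = 0.4271
  σ(X1,X4) = 0.45 × 1.04 × 1.70 = 0.7956
  σ(X2,X3) = 0.38 × 1.41 × 1.11 = 0.5947
  σ(X2,X4) = 0.45 × 1.41 × 1.70 = 1.0786
  σ(X3,X4) = 0.15 × 1.11 × 1.70 = 0.2831
σ²_T = Σσ²ᵢ + 2·Σσ_ij = 7.1918 + 2 × 3.6483 = 14.4884
α = (4/3)·(1 − 7.1918/14.4884) = 0.67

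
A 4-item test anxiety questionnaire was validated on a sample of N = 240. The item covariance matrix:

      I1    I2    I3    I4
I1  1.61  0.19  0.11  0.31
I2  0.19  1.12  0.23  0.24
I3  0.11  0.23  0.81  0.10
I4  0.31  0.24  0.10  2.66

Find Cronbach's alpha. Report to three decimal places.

Σσ²ᵢ = 1.61 + 1.12 + 0.81 + 2.66 = 6.20
Sum of off-diagonal covariances = 1.18
σ²_T = 6.20 + 2 × 1.18 = 8.56
α = (k/(k−1))·(1 − Σσ²ᵢ/σ²_T) = (4/3)·(1 − 6.20/8.56) = 0.368

Cronbach's alpha = 0.368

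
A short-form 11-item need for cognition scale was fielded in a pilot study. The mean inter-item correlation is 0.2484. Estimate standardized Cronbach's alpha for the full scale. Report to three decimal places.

α = 0.784

Standardized α = k·r̄ / (1 + (k−1)·r̄) = 11 × 0.2484 / (1 + 10 × 0.2484)
  = 2.7324 / 3.4840 = 0.784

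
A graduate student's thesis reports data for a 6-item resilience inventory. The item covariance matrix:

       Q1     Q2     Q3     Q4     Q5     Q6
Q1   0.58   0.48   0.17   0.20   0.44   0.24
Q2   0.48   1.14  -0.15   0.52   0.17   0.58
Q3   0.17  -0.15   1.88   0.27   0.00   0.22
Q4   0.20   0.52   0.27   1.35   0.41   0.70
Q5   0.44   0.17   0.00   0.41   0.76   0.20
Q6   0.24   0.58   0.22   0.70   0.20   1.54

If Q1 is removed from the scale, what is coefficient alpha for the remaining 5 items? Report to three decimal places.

Remaining items: Q2, Q3, Q4, Q5, Q6 (k = 5).
sum of item variances = 1.14 + 1.88 + 1.35 + 0.76 + 1.54 = 6.67
σ²_total = 6.67 + 2 × 2.92 = 12.51
α (item deleted) = (5/4)·(1 − 6.67/12.51) = 0.584

α = 0.584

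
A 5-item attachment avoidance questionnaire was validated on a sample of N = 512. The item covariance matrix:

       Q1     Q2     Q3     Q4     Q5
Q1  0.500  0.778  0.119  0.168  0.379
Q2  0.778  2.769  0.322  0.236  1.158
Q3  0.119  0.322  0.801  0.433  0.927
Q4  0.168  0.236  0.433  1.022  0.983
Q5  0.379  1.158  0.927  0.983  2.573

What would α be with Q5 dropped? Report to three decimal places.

α = 0.596

Remaining items: Q1, Q2, Q3, Q4 (k = 4).
Σσ²ᵢ = 0.500 + 2.769 + 0.801 + 1.022 = 5.092
σ²_total = 5.092 + 2 × 2.056 = 9.204
α (item deleted) = (4/3)·(1 − 5.092/9.204) = 0.596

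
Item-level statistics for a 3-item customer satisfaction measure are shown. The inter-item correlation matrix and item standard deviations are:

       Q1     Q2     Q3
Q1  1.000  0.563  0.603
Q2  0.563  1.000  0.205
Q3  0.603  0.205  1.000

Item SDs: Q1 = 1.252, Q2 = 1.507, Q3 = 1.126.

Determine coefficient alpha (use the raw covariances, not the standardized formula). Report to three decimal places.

Σσ²ᵢ = 1.252² + 1.507² + 1.126² = 5.1064
Covariances σ_ij = r_ij · s_i · s_j:
  σ(Q1,Q2) = 0.563 × 1.252 × 1.507 = 1.0622
  σ(Q1,Q3) = 0.603 × 1.252 × 1.126 = 0.8501
  σ(Q2,Q3) = 0.205 × 1.507 × 1.126 = 0.3479
σ²_T = Σσ²ᵢ + 2·Σσ_ij = 5.1064 + 2 × 2.2602 = 9.6268
α = (3/2)·(1 − 5.1064/9.6268) = 0.704

coefficient alpha = 0.704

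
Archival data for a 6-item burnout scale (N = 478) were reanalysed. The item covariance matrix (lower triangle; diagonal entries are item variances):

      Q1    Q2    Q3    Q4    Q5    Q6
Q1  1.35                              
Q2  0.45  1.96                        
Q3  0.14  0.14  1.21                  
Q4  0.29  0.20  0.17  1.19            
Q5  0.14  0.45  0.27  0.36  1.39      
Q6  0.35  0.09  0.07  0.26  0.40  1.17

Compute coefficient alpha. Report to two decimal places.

α = 0.57

sum of item variances = 1.35 + 1.96 + 1.21 + 1.19 + 1.39 + 1.17 = 8.27
Sum of the distinct covariances = 3.78
σ²_T = 8.27 + 2 × 3.78 = 15.83
α = (k/(k−1))·(1 − sum of item variances/σ²_T) = (6/5)·(1 − 8.27/15.83) = 0.57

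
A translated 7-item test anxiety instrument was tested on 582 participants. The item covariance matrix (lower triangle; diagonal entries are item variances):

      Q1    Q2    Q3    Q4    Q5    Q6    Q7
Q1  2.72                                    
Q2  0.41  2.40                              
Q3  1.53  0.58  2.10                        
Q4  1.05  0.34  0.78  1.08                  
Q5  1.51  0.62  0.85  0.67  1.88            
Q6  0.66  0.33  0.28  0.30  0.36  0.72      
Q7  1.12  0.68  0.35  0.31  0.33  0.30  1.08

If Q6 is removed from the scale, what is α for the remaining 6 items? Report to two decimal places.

Remaining items: Q1, Q2, Q3, Q4, Q5, Q7 (k = 6).
sum of item variances = 2.72 + 2.40 + 2.10 + 1.08 + 1.88 + 1.08 = 11.26
Var(T) = 11.26 + 2 × 11.13 = 33.52
α (item deleted) = (6/5)·(1 − 11.26/33.52) = 0.80

α = 0.80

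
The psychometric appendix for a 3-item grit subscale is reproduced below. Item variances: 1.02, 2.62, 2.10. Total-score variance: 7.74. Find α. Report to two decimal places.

ΣVar(i) = 1.02 + 2.62 + 2.10 = 5.74
α = (k/(k−1))·(1 − ΣVar(i)/σ²_T) = (3/2)·(1 − 5.74/7.74) = 0.39

α = 0.39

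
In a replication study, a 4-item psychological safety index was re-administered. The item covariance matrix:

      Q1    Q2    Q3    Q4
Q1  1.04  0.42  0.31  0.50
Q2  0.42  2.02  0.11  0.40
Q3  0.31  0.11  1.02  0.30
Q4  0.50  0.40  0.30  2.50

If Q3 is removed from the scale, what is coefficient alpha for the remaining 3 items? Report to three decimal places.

Remaining items: Q1, Q2, Q4 (k = 3).
sum of item variances = 1.04 + 2.02 + 2.50 = 5.56
σ²_T = 5.56 + 2 × 1.32 = 8.20
α (item deleted) = (3/2)·(1 − 5.56/8.20) = 0.483

α = 0.483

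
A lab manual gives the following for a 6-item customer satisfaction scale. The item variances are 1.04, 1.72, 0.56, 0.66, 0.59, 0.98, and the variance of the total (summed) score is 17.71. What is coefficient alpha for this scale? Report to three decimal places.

coefficient alpha = 0.824

ΣVar(i) = 1.04 + 1.72 + 0.56 + 0.66 + 0.59 + 0.98 = 5.55
α = (k/(k−1))·(1 − ΣVar(i)/total variance) = (6/5)·(1 − 5.55/17.71) = 0.824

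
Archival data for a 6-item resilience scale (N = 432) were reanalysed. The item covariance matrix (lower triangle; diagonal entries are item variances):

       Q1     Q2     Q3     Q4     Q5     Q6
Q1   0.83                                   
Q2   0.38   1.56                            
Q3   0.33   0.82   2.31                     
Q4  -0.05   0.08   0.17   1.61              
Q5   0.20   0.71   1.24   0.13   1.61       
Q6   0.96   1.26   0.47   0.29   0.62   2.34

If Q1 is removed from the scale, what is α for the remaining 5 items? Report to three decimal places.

α = 0.689

Remaining items: Q2, Q3, Q4, Q5, Q6 (k = 5).
Σσᵢ² = 1.56 + 2.31 + 1.61 + 1.61 + 2.34 = 9.43
total variance = 9.43 + 2 × 5.79 = 21.01
α (item deleted) = (5/4)·(1 − 9.43/21.01) = 0.689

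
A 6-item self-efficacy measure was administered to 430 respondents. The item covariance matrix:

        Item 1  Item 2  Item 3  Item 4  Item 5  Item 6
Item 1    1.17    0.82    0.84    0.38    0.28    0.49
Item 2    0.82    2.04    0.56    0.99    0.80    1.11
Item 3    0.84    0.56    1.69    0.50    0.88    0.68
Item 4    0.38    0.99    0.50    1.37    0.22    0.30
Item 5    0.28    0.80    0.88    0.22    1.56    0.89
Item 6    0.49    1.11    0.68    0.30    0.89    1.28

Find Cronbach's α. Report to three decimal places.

Σσ²ᵢ = 1.17 + 2.04 + 1.69 + 1.37 + 1.56 + 1.28 = 9.11
Sum of the distinct covariances = 9.74
total variance = 9.11 + 2 × 9.74 = 28.59
α = (k/(k−1))·(1 − Σσ²ᵢ/total variance) = (6/5)·(1 − 9.11/28.59) = 0.818

α = 0.818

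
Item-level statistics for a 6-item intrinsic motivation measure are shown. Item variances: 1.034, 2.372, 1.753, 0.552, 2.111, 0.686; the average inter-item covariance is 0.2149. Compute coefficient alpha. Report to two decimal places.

coefficient alpha = 0.52

Σσ²ᵢ = 1.034 + 2.372 + 1.753 + 0.552 + 2.111 + 0.686 = 8.508
Sum of the 15 distinct covariances = 15 × 0.2149 = 3.2235
σ²_T = Σσ²ᵢ + 2·Σcov = 8.508 + 2 × 3.2235 = 14.9550
α = (6/5)·(1 − 8.508/14.9550) = 0.52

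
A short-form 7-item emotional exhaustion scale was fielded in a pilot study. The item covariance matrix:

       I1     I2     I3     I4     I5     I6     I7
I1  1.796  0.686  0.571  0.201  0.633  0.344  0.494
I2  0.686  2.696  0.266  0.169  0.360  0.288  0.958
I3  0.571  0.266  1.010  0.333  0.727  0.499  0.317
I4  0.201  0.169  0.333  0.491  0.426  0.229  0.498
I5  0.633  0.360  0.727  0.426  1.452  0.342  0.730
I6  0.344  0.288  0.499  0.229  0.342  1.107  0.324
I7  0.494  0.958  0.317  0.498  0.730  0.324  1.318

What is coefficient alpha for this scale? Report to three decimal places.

Σσ²ᵢ = 1.796 + 2.696 + 1.010 + 0.491 + 1.452 + 1.107 + 1.318 = 9.870
Σ_{i<j} σ_ij = 9.395
σ²_total = 9.870 + 2 × 9.395 = 28.660
α = (k/(k−1))·(1 − Σσ²ᵢ/σ²_total) = (7/6)·(1 − 9.870/28.660) = 0.765

coefficient alpha = 0.765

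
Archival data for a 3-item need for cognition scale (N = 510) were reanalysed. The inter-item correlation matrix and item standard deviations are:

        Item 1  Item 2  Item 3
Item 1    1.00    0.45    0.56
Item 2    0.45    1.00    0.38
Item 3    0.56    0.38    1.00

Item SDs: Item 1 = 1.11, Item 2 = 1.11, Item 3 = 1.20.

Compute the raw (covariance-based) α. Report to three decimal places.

α = 0.721

Σσ²ᵢ = 1.11² + 1.11² + 1.20² = 3.9042
Covariances σ_ij = r_ij · s_i · s_j:
  σ(Item 1,Item 2) = 0.45 × 1.11 × 1.11 = 0.5544
  σ(Item 1,Item 3) = 0.56 × 1.11 × 1.20 = 0.7459
  σ(Item 2,Item 3) = 0.38 × 1.11 × 1.20 = 0.5062
σ²_T = Σσ²ᵢ + 2·Σσ_ij = 3.9042 + 2 × 1.8065 = 7.5172
α = (3/2)·(1 − 3.9042/7.5172) = 0.721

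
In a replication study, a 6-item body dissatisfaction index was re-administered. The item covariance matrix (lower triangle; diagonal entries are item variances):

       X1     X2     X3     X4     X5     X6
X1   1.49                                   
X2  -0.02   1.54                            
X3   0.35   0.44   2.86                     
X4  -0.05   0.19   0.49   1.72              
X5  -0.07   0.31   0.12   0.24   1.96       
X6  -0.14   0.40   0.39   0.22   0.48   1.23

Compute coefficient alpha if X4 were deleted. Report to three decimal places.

coefficient alpha = 0.415

Remaining items: X1, X2, X3, X5, X6 (k = 5).
ΣVar(i) = 1.49 + 1.54 + 2.86 + 1.96 + 1.23 = 9.08
total variance = 9.08 + 2 × 2.26 = 13.60
α (item deleted) = (5/4)·(1 − 9.08/13.60) = 0.415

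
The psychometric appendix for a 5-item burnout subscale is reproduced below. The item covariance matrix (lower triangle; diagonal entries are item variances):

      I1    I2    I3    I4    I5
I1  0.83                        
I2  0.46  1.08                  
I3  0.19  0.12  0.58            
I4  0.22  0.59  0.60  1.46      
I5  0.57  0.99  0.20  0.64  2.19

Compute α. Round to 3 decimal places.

Σσ²ᵢ = 0.83 + 1.08 + 0.58 + 1.46 + 2.19 = 6.14
Sum of off-diagonal covariances = 4.58
σ²_total = 6.14 + 2 × 4.58 = 15.30
α = (k/(k−1))·(1 − Σσ²ᵢ/σ²_total) = (5/4)·(1 − 6.14/15.30) = 0.748

α = 0.748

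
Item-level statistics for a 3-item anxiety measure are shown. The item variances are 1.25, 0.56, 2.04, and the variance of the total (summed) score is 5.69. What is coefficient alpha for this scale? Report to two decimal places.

ΣVar(i) = 1.25 + 0.56 + 2.04 = 3.85
α = (k/(k−1))·(1 − ΣVar(i)/σ²_T) = (3/2)·(1 − 3.85/5.69) = 0.49

coefficient alpha = 0.49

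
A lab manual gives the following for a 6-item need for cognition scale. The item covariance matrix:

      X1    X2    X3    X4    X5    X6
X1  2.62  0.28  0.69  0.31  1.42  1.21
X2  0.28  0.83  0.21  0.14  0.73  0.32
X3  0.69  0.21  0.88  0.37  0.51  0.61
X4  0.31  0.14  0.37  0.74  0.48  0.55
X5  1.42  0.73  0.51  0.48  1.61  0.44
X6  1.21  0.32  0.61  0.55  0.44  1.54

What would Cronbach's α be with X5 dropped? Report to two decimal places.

Cronbach's α = 0.73

Remaining items: X1, X2, X3, X4, X6 (k = 5).
Σσᵢ² = 2.62 + 0.83 + 0.88 + 0.74 + 1.54 = 6.61
σ²_T = 6.61 + 2 × 4.69 = 15.99
α (item deleted) = (5/4)·(1 − 6.61/15.99) = 0.73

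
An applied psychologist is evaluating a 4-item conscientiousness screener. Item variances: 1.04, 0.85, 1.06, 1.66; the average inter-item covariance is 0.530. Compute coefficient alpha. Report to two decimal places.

coefficient alpha = 0.77

Σσᵢ² = 1.04 + 0.85 + 1.06 + 1.66 = 4.61
Sum of the 6 distinct covariances = 6 × 0.530 = 3.180
σ²_total = Σσᵢ² + 2·Σcov = 4.61 + 2 × 3.180 = 10.970
α = (4/3)·(1 − 4.61/10.970) = 0.77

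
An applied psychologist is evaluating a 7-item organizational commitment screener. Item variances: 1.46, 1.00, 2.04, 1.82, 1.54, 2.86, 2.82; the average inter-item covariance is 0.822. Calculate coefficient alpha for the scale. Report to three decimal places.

Σσᵢ² = 1.46 + 1.00 + 2.04 + 1.82 + 1.54 + 2.86 + 2.82 = 13.54
Sum of the 21 distinct covariances = 21 × 0.822 = 17.262
σ²_total = Σσᵢ² + 2·Σcov = 13.54 + 2 × 17.262 = 48.064
α = (7/6)·(1 − 13.54/48.064) = 0.838

α = 0.838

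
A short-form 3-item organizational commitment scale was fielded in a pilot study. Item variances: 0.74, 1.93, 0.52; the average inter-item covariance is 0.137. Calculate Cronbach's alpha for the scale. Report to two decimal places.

α = 0.31

Σσᵢ² = 0.74 + 1.93 + 0.52 = 3.19
Sum of the 3 distinct covariances = 3 × 0.137 = 0.411
total variance = Σσᵢ² + 2·Σcov = 3.19 + 2 × 0.411 = 4.012
α = (3/2)·(1 − 3.19/4.012) = 0.31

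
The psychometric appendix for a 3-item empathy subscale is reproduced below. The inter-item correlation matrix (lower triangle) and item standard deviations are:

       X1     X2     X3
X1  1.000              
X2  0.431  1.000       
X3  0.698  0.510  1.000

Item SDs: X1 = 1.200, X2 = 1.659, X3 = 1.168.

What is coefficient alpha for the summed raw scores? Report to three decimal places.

coefficient alpha = 0.756

Σσ²ᵢ = 1.200² + 1.659² + 1.168² = 5.5565
Covariances σ_ij = r_ij · s_i · s_j:
  σ(X1,X2) = 0.431 × 1.200 × 1.659 = 0.8580
  σ(X1,X3) = 0.698 × 1.200 × 1.168 = 0.9783
  σ(X2,X3) = 0.510 × 1.659 × 1.168 = 0.9882
σ²_T = Σσ²ᵢ + 2·Σσ_ij = 5.5565 + 2 × 2.8245 = 11.2055
α = (3/2)·(1 − 5.5565/11.2055) = 0.756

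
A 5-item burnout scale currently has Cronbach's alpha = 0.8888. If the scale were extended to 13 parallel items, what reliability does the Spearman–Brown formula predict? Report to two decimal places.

predicted reliability = 0.95

Length factor m = 13/5 = 2.6000
α' = m·α / (1 + (m−1)·α)
   = 13/5 × 0.8888 / (1 + (13/5 − 1) × 0.8888)
   = 2.3109 / 2.4221 = 0.95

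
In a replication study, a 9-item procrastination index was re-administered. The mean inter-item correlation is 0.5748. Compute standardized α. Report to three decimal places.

α = 0.924

Standardized α = k·r̄ / (1 + (k−1)·r̄) = 9 × 0.5748 / (1 + 8 × 0.5748)
  = 5.1732 / 5.5984 = 0.924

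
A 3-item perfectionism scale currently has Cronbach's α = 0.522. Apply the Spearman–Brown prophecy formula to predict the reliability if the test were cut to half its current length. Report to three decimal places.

predicted reliability = 0.353

Length factor m = 1/2
α' = m·α / (1 − (1−m)·α)
   = 1/2 × 0.522 / (1 − (1 − 1/2) × 0.522)
   = 0.2610 / 0.7390 = 0.353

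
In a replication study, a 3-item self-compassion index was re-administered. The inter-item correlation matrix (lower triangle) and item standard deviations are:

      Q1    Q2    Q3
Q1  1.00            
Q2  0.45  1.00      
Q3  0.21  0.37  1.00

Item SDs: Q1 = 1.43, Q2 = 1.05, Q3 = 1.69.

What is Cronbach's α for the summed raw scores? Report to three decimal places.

Σσ²ᵢ = 1.43² + 1.05² + 1.69² = 6.0035
Covariances σ_ij = r_ij · s_i · s_j:
  σ(Q1,Q2) = 0.45 × 1.43 × 1.05 = 0.6757
  σ(Q1,Q3) = 0.21 × 1.43 × 1.69 = 0.5075
  σ(Q2,Q3) = 0.37 × 1.05 × 1.69 = 0.6566
σ²_T = Σσ²ᵢ + 2·Σσ_ij = 6.0035 + 2 × 1.8398 = 9.6831
α = (3/2)·(1 − 6.0035/9.6831) = 0.570

Cronbach's α = 0.570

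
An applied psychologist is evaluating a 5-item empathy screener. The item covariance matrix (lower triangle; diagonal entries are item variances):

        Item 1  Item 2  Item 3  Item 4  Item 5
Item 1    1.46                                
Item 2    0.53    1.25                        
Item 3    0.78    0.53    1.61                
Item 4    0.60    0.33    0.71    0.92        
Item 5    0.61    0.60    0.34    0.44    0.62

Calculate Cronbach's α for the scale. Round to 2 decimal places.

α = 0.81

Σσᵢ² = 1.46 + 1.25 + 1.61 + 0.92 + 0.62 = 5.86
Sum of the distinct covariances = 5.47
σ²_total = 5.86 + 2 × 5.47 = 16.80
α = (k/(k−1))·(1 − Σσᵢ²/σ²_total) = (5/4)·(1 − 5.86/16.80) = 0.81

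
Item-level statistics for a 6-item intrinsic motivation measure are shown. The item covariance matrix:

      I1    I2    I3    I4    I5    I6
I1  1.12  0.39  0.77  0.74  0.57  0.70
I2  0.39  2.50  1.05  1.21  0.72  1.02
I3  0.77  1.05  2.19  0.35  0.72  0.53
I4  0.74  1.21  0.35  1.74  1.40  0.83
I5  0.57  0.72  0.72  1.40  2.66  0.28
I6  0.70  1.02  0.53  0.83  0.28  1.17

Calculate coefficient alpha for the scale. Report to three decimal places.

coefficient alpha = 0.798

Σσᵢ² = 1.12 + 2.50 + 2.19 + 1.74 + 2.66 + 1.17 = 11.38
Sum of off-diagonal covariances = 11.28
σ²_T = 11.38 + 2 × 11.28 = 33.94
α = (k/(k−1))·(1 − Σσᵢ²/σ²_T) = (6/5)·(1 − 11.38/33.94) = 0.798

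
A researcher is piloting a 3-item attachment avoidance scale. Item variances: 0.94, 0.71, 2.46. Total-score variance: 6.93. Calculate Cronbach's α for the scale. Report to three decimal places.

α = 0.610

sum of item variances = 0.94 + 0.71 + 2.46 = 4.11
α = (k/(k−1))·(1 − sum of item variances/σ²_total) = (3/2)·(1 − 4.11/6.93) = 0.610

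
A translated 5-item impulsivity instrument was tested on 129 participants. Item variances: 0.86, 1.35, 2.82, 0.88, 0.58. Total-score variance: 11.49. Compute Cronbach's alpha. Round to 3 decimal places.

Cronbach's alpha = 0.544

ΣVar(i) = 0.86 + 1.35 + 2.82 + 0.88 + 0.58 = 6.49
α = (k/(k−1))·(1 − ΣVar(i)/total variance) = (5/4)·(1 − 6.49/11.49) = 0.544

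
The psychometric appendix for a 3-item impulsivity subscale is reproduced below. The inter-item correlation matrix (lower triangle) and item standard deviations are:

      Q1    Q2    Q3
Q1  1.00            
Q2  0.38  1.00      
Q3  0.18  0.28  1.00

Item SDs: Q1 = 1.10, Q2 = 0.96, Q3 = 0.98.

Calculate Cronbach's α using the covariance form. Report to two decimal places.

Σσ²ᵢ = 1.10² + 0.96² + 0.98² = 3.0920
Covariances σ_ij = r_ij · s_i · s_j:
  σ(Q1,Q2) = 0.38 × 1.10 × 0.96 = 0.4013
  σ(Q1,Q3) = 0.18 × 1.10 × 0.98 = 0.1940
  σ(Q2,Q3) = 0.28 × 0.96 × 0.98 = 0.2634
σ²_T = Σσ²ᵢ + 2·Σσ_ij = 3.0920 + 2 × 0.8587 = 4.8094
α = (3/2)·(1 − 3.0920/4.8094) = 0.54

α = 0.54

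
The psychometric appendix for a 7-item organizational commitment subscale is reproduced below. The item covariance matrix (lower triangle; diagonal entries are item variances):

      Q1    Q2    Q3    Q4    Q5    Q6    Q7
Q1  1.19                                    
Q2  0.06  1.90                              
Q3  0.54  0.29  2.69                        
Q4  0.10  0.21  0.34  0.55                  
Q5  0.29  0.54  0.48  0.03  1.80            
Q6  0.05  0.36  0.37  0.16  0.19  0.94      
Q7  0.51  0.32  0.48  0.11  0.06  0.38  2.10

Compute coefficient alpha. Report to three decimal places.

α = 0.598

ΣVar(i) = 1.19 + 1.90 + 2.69 + 0.55 + 1.80 + 0.94 + 2.10 = 11.17
Sum of off-diagonal covariances = 5.87
σ²_total = 11.17 + 2 × 5.87 = 22.91
α = (k/(k−1))·(1 − ΣVar(i)/σ²_total) = (7/6)·(1 − 11.17/22.91) = 0.598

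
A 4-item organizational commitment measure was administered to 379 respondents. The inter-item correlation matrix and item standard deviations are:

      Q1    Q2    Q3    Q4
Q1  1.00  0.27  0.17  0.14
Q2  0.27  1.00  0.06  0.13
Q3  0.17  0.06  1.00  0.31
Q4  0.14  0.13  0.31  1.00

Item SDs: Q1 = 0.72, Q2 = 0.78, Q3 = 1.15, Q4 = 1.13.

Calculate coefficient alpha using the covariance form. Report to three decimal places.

Σσ²ᵢ = 0.72² + 0.78² + 1.15² + 1.13² = 3.7262
Covariances σ_ij = r_ij · s_i · s_j:
  σ(Q1,Q2) = 0.27 × 0.72 × 0.78 = 0.1516
  σ(Q1,Q3) = 0.17 × 0.72 × 1.15 = 0.1408
  σ(Q1,Q4) = 0.14 × 0.72 × 1.13 = 0.1139
  σ(Q2,Q3) = 0.06 × 0.78 × 1.15 = 0.0538
  σ(Q2,Q4) = 0.13 × 0.78 × 1.13 = 0.1146
  σ(Q3,Q4) = 0.31 × 1.15 × 1.13 = 0.4028
σ²_T = Σσ²ᵢ + 2·Σσ_ij = 3.7262 + 2 × 0.9775 = 5.6812
α = (4/3)·(1 − 3.7262/5.6812) = 0.459

coefficient alpha = 0.459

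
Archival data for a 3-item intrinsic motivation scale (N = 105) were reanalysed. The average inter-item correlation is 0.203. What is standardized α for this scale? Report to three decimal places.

standardized α = 0.433

Standardized α = k·r̄ / (1 + (k−1)·r̄) = 3 × 0.203 / (1 + 2 × 0.203)
  = 0.6090 / 1.4060 = 0.433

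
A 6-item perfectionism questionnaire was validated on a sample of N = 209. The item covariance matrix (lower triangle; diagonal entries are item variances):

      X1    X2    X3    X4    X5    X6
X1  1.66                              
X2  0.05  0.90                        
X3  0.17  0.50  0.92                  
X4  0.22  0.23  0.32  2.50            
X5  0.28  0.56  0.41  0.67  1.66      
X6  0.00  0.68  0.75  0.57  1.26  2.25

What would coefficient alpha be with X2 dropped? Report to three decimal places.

Remaining items: X1, X3, X4, X5, X6 (k = 5).
sum of item variances = 1.66 + 0.92 + 2.50 + 1.66 + 2.25 = 8.99
total variance = 8.99 + 2 × 4.65 = 18.29
α (item deleted) = (5/4)·(1 − 8.99/18.29) = 0.636

coefficient alpha = 0.636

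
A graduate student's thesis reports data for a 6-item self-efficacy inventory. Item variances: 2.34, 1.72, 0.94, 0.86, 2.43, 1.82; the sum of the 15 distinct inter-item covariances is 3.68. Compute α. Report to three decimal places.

α = 0.506

ΣVar(i) = 2.34 + 1.72 + 0.94 + 0.86 + 2.43 + 1.82 = 10.11
Sum of distinct covariances = 3.68
σ²_total = ΣVar(i) + 2·Σcov = 10.11 + 2 × 3.68 = 17.47
α = (6/5)·(1 − 10.11/17.47) = 0.506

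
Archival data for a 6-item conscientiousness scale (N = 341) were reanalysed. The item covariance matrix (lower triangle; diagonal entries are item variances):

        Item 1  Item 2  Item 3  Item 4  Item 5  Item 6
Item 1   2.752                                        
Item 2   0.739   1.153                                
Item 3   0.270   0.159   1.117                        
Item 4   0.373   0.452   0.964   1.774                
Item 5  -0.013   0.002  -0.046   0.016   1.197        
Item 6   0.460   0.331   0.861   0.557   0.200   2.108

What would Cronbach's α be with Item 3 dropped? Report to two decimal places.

Cronbach's α = 0.51

Remaining items: Item 1, Item 2, Item 4, Item 5, Item 6 (k = 5).
Σσᵢ² = 2.752 + 1.153 + 1.774 + 1.197 + 2.108 = 8.984
Var(T) = 8.984 + 2 × 3.117 = 15.218
α (item deleted) = (5/4)·(1 − 8.984/15.218) = 0.51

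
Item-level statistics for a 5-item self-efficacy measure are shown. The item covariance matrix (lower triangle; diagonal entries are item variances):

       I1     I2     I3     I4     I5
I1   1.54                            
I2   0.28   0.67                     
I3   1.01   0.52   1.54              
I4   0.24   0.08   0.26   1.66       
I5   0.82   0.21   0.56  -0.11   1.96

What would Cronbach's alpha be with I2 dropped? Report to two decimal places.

α = 0.60

Remaining items: I1, I3, I4, I5 (k = 4).
sum of item variances = 1.54 + 1.54 + 1.66 + 1.96 = 6.70
σ²_total = 6.70 + 2 × 2.78 = 12.26
α (item deleted) = (4/3)·(1 − 6.70/12.26) = 0.60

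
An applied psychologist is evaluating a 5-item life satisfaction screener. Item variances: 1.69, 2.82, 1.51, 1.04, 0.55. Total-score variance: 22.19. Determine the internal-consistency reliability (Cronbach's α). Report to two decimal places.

Cronbach's α = 0.82

Σσ²ᵢ = 1.69 + 2.82 + 1.51 + 1.04 + 0.55 = 7.61
α = (k/(k−1))·(1 − Σσ²ᵢ/total variance) = (5/4)·(1 − 7.61/22.19) = 0.82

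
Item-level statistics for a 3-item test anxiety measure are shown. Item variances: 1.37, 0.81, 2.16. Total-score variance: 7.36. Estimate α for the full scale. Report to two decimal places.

Σσᵢ² = 1.37 + 0.81 + 2.16 = 4.34
α = (k/(k−1))·(1 − Σσᵢ²/total variance) = (3/2)·(1 − 4.34/7.36) = 0.62

α = 0.62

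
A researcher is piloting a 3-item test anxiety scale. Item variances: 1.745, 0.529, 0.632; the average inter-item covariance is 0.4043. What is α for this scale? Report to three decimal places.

α = 0.682

Σσᵢ² = 1.745 + 0.529 + 0.632 = 2.906
Sum of the 3 distinct covariances = 3 × 0.4043 = 1.2129
σ²_total = Σσᵢ² + 2·Σcov = 2.906 + 2 × 1.2129 = 5.3318
α = (3/2)·(1 − 2.906/5.3318) = 0.682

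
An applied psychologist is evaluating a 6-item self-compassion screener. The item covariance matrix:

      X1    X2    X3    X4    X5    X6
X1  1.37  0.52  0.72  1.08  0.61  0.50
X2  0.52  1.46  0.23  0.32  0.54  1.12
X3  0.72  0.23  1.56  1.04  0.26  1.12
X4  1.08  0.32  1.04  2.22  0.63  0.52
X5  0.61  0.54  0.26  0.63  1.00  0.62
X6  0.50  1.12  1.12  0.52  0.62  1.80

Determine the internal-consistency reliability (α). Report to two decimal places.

ΣVar(i) = 1.37 + 1.46 + 1.56 + 2.22 + 1.00 + 1.80 = 9.41
Sum of off-diagonal covariances = 9.83
σ²_T = 9.41 + 2 × 9.83 = 29.07
α = (k/(k−1))·(1 − ΣVar(i)/σ²_T) = (6/5)·(1 − 9.41/29.07) = 0.81

α = 0.81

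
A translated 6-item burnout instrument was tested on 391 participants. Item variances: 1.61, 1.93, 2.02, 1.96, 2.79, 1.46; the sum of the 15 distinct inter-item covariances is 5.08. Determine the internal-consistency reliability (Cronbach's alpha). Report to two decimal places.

α = 0.56

sum of item variances = 1.61 + 1.93 + 2.02 + 1.96 + 2.79 + 1.46 = 11.77
Sum of distinct covariances = 5.08
Var(T) = sum of item variances + 2·Σcov = 11.77 + 2 × 5.08 = 21.93
α = (6/5)·(1 − 11.77/21.93) = 0.56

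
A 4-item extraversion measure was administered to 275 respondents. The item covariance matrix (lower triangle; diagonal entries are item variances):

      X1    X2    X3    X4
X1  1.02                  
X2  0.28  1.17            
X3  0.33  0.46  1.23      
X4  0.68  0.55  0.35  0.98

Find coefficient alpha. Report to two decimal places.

Σσᵢ² = 1.02 + 1.17 + 1.23 + 0.98 = 4.40
Sum of off-diagonal covariances = 2.65
σ²_total = 4.40 + 2 × 2.65 = 9.70
α = (k/(k−1))·(1 − Σσᵢ²/σ²_total) = (4/3)·(1 − 4.40/9.70) = 0.73

coefficient alpha = 0.73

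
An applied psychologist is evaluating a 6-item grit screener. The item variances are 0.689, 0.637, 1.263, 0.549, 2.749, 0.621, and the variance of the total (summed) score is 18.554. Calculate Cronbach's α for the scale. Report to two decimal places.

Cronbach's α = 0.78

sum of item variances = 0.689 + 0.637 + 1.263 + 0.549 + 2.749 + 0.621 = 6.508
α = (k/(k−1))·(1 − sum of item variances/total variance) = (6/5)·(1 − 6.508/18.554) = 0.78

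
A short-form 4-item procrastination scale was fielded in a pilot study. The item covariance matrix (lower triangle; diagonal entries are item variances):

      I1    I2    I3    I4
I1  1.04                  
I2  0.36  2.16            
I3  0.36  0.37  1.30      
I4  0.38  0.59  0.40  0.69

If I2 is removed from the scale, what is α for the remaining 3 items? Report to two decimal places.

α = 0.64

Remaining items: I1, I3, I4 (k = 3).
Σσᵢ² = 1.04 + 1.30 + 0.69 = 3.03
Var(T) = 3.03 + 2 × 1.14 = 5.31
α (item deleted) = (3/2)·(1 − 3.03/5.31) = 0.64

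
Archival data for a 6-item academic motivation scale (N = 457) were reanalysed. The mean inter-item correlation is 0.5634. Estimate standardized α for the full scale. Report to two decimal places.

Standardized α = k·r̄ / (1 + (k−1)·r̄) = 6 × 0.5634 / (1 + 5 × 0.5634)
  = 3.3804 / 3.8170 = 0.89

standardized α = 0.89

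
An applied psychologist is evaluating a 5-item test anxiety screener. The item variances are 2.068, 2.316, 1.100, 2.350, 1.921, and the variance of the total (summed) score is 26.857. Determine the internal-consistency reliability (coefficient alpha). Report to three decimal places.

Σσᵢ² = 2.068 + 2.316 + 1.100 + 2.350 + 1.921 = 9.755
α = (k/(k−1))·(1 − Σσᵢ²/σ²_T) = (5/4)·(1 − 9.755/26.857) = 0.796

α = 0.796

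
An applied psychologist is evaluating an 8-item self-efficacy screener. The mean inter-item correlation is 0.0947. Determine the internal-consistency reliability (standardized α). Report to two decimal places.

α = 0.46

Standardized α = k·r̄ / (1 + (k−1)·r̄) = 8 × 0.0947 / (1 + 7 × 0.0947)
  = 0.7576 / 1.6629 = 0.46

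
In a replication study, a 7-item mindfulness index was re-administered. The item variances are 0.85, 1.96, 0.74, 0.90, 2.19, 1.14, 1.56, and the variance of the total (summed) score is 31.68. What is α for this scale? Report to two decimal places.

α = 0.82

Σσᵢ² = 0.85 + 1.96 + 0.74 + 0.90 + 2.19 + 1.14 + 1.56 = 9.34
α = (k/(k−1))·(1 − Σσᵢ²/σ²_T) = (7/6)·(1 − 9.34/31.68) = 0.82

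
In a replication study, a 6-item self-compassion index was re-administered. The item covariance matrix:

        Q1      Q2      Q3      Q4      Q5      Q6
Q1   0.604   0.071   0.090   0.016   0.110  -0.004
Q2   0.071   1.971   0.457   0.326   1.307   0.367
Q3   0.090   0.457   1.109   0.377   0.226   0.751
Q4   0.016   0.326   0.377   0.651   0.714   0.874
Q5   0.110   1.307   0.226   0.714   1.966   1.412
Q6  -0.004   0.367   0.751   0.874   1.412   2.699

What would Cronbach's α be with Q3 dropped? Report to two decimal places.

α = 0.71

Remaining items: Q1, Q2, Q4, Q5, Q6 (k = 5).
Σσ²ᵢ = 0.604 + 1.971 + 0.651 + 1.966 + 2.699 = 7.891
Var(T) = 7.891 + 2 × 5.193 = 18.277
α (item deleted) = (5/4)·(1 − 7.891/18.277) = 0.71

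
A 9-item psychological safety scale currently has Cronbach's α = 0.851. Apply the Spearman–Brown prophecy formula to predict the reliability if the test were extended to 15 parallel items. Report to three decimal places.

predicted reliability = 0.905

Length factor m = 15/9 = 1.6667
α' = m·α / (1 + (m−1)·α)
   = 15/9 × 0.851 / (1 + (15/9 − 1) × 0.851)
   = 1.4183 / 1.5673 = 0.905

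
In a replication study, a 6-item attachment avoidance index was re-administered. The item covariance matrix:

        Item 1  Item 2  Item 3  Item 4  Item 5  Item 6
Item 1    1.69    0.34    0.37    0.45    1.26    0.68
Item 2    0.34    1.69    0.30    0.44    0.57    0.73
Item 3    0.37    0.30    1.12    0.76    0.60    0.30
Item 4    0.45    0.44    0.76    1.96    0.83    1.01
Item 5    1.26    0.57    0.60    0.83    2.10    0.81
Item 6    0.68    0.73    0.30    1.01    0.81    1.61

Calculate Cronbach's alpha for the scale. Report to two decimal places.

sum of item variances = 1.69 + 1.69 + 1.12 + 1.96 + 2.10 + 1.61 = 10.17
Σ_{i<j} σ_ij = 9.45
total variance = 10.17 + 2 × 9.45 = 29.07
α = (k/(k−1))·(1 − sum of item variances/total variance) = (6/5)·(1 − 10.17/29.07) = 0.78

Cronbach's alpha = 0.78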